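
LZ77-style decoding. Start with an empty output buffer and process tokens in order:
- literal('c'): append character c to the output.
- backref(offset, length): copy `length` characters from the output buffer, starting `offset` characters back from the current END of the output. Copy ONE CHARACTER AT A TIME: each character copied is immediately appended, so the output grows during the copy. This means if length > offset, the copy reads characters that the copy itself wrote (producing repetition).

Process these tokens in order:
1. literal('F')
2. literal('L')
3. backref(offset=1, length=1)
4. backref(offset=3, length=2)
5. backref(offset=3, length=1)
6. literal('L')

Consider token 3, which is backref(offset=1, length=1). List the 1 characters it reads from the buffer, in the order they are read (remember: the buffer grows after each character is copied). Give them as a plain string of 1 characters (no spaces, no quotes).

Answer: L

Derivation:
Token 1: literal('F'). Output: "F"
Token 2: literal('L'). Output: "FL"
Token 3: backref(off=1, len=1). Buffer before: "FL" (len 2)
  byte 1: read out[1]='L', append. Buffer now: "FLL"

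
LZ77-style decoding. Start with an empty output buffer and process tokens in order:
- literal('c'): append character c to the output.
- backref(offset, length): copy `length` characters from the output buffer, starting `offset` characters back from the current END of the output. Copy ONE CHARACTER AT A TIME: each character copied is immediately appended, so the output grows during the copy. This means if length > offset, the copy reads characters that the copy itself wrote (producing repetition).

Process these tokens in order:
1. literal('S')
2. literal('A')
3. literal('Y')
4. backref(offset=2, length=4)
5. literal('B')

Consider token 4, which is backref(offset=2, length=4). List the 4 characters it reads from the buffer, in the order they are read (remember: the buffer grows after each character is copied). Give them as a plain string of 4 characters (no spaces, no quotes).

Token 1: literal('S'). Output: "S"
Token 2: literal('A'). Output: "SA"
Token 3: literal('Y'). Output: "SAY"
Token 4: backref(off=2, len=4). Buffer before: "SAY" (len 3)
  byte 1: read out[1]='A', append. Buffer now: "SAYA"
  byte 2: read out[2]='Y', append. Buffer now: "SAYAY"
  byte 3: read out[3]='A', append. Buffer now: "SAYAYA"
  byte 4: read out[4]='Y', append. Buffer now: "SAYAYAY"

Answer: AYAY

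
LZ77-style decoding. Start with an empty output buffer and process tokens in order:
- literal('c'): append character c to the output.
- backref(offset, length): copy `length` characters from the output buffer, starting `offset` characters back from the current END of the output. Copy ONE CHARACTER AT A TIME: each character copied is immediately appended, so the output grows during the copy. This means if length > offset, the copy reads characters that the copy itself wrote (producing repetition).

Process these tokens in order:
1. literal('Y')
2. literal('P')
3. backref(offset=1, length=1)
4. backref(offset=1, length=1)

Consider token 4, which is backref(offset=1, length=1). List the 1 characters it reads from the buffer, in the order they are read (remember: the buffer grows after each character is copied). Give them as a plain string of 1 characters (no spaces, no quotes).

Answer: P

Derivation:
Token 1: literal('Y'). Output: "Y"
Token 2: literal('P'). Output: "YP"
Token 3: backref(off=1, len=1). Copied 'P' from pos 1. Output: "YPP"
Token 4: backref(off=1, len=1). Buffer before: "YPP" (len 3)
  byte 1: read out[2]='P', append. Buffer now: "YPPP"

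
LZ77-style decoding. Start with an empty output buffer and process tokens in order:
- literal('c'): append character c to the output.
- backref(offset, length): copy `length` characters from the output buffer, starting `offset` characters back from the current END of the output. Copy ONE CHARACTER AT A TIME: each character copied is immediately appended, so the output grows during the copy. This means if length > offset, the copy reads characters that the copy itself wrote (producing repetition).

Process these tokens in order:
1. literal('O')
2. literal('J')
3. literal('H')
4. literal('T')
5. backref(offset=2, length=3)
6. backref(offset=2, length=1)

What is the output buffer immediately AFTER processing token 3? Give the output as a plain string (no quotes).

Answer: OJH

Derivation:
Token 1: literal('O'). Output: "O"
Token 2: literal('J'). Output: "OJ"
Token 3: literal('H'). Output: "OJH"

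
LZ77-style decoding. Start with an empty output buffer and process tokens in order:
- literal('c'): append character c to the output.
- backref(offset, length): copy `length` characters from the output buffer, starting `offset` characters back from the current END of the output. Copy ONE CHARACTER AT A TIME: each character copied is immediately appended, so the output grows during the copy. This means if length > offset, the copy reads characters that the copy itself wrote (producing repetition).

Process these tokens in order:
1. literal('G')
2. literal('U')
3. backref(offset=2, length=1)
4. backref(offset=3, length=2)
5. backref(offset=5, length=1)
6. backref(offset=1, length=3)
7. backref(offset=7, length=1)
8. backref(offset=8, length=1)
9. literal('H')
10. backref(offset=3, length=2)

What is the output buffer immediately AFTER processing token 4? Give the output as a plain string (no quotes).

Answer: GUGGU

Derivation:
Token 1: literal('G'). Output: "G"
Token 2: literal('U'). Output: "GU"
Token 3: backref(off=2, len=1). Copied 'G' from pos 0. Output: "GUG"
Token 4: backref(off=3, len=2). Copied 'GU' from pos 0. Output: "GUGGU"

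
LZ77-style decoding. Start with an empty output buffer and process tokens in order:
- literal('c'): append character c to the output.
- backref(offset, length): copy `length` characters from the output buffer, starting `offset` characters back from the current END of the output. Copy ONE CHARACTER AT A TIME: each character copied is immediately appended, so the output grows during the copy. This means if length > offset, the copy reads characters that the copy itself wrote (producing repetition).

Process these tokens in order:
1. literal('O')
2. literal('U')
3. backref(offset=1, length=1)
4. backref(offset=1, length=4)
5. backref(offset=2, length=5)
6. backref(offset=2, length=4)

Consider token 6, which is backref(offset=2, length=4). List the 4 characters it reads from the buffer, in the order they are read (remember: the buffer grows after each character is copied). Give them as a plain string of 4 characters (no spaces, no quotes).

Token 1: literal('O'). Output: "O"
Token 2: literal('U'). Output: "OU"
Token 3: backref(off=1, len=1). Copied 'U' from pos 1. Output: "OUU"
Token 4: backref(off=1, len=4) (overlapping!). Copied 'UUUU' from pos 2. Output: "OUUUUUU"
Token 5: backref(off=2, len=5) (overlapping!). Copied 'UUUUU' from pos 5. Output: "OUUUUUUUUUUU"
Token 6: backref(off=2, len=4). Buffer before: "OUUUUUUUUUUU" (len 12)
  byte 1: read out[10]='U', append. Buffer now: "OUUUUUUUUUUUU"
  byte 2: read out[11]='U', append. Buffer now: "OUUUUUUUUUUUUU"
  byte 3: read out[12]='U', append. Buffer now: "OUUUUUUUUUUUUUU"
  byte 4: read out[13]='U', append. Buffer now: "OUUUUUUUUUUUUUUU"

Answer: UUUU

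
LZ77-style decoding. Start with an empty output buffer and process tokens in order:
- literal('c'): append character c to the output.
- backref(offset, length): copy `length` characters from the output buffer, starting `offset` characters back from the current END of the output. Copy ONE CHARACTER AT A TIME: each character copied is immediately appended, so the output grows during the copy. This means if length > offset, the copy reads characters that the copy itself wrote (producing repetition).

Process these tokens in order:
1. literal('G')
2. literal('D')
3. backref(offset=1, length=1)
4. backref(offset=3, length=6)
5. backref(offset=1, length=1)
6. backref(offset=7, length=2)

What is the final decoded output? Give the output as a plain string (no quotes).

Token 1: literal('G'). Output: "G"
Token 2: literal('D'). Output: "GD"
Token 3: backref(off=1, len=1). Copied 'D' from pos 1. Output: "GDD"
Token 4: backref(off=3, len=6) (overlapping!). Copied 'GDDGDD' from pos 0. Output: "GDDGDDGDD"
Token 5: backref(off=1, len=1). Copied 'D' from pos 8. Output: "GDDGDDGDDD"
Token 6: backref(off=7, len=2). Copied 'GD' from pos 3. Output: "GDDGDDGDDDGD"

Answer: GDDGDDGDDDGD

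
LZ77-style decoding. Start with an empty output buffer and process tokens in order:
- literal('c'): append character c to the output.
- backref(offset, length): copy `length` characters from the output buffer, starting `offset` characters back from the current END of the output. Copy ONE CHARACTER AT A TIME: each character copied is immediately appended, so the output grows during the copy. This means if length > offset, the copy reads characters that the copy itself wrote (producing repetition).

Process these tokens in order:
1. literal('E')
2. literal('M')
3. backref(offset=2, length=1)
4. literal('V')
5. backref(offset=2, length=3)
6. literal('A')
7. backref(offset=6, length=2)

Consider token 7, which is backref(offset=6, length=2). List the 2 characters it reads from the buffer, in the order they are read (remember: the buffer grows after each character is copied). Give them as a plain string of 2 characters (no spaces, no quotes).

Token 1: literal('E'). Output: "E"
Token 2: literal('M'). Output: "EM"
Token 3: backref(off=2, len=1). Copied 'E' from pos 0. Output: "EME"
Token 4: literal('V'). Output: "EMEV"
Token 5: backref(off=2, len=3) (overlapping!). Copied 'EVE' from pos 2. Output: "EMEVEVE"
Token 6: literal('A'). Output: "EMEVEVEA"
Token 7: backref(off=6, len=2). Buffer before: "EMEVEVEA" (len 8)
  byte 1: read out[2]='E', append. Buffer now: "EMEVEVEAE"
  byte 2: read out[3]='V', append. Buffer now: "EMEVEVEAEV"

Answer: EV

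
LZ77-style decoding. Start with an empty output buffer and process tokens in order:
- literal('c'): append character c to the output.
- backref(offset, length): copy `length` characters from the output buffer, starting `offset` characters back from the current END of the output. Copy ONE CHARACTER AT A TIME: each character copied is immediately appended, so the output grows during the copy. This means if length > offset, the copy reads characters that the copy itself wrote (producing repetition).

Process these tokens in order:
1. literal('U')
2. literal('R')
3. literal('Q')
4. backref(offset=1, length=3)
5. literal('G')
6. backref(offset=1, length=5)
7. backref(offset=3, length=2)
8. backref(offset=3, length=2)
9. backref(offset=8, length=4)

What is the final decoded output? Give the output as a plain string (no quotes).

Token 1: literal('U'). Output: "U"
Token 2: literal('R'). Output: "UR"
Token 3: literal('Q'). Output: "URQ"
Token 4: backref(off=1, len=3) (overlapping!). Copied 'QQQ' from pos 2. Output: "URQQQQ"
Token 5: literal('G'). Output: "URQQQQG"
Token 6: backref(off=1, len=5) (overlapping!). Copied 'GGGGG' from pos 6. Output: "URQQQQGGGGGG"
Token 7: backref(off=3, len=2). Copied 'GG' from pos 9. Output: "URQQQQGGGGGGGG"
Token 8: backref(off=3, len=2). Copied 'GG' from pos 11. Output: "URQQQQGGGGGGGGGG"
Token 9: backref(off=8, len=4). Copied 'GGGG' from pos 8. Output: "URQQQQGGGGGGGGGGGGGG"

Answer: URQQQQGGGGGGGGGGGGGG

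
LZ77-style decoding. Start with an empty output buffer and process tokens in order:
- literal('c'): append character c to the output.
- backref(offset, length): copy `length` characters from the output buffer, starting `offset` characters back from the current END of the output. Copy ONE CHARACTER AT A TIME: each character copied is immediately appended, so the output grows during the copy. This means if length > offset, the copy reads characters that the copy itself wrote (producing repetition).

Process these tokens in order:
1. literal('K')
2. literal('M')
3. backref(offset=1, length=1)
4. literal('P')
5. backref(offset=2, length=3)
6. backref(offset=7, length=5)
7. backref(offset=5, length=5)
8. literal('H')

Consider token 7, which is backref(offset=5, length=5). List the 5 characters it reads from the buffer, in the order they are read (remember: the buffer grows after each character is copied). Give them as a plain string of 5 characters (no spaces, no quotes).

Token 1: literal('K'). Output: "K"
Token 2: literal('M'). Output: "KM"
Token 3: backref(off=1, len=1). Copied 'M' from pos 1. Output: "KMM"
Token 4: literal('P'). Output: "KMMP"
Token 5: backref(off=2, len=3) (overlapping!). Copied 'MPM' from pos 2. Output: "KMMPMPM"
Token 6: backref(off=7, len=5). Copied 'KMMPM' from pos 0. Output: "KMMPMPMKMMPM"
Token 7: backref(off=5, len=5). Buffer before: "KMMPMPMKMMPM" (len 12)
  byte 1: read out[7]='K', append. Buffer now: "KMMPMPMKMMPMK"
  byte 2: read out[8]='M', append. Buffer now: "KMMPMPMKMMPMKM"
  byte 3: read out[9]='M', append. Buffer now: "KMMPMPMKMMPMKMM"
  byte 4: read out[10]='P', append. Buffer now: "KMMPMPMKMMPMKMMP"
  byte 5: read out[11]='M', append. Buffer now: "KMMPMPMKMMPMKMMPM"

Answer: KMMPM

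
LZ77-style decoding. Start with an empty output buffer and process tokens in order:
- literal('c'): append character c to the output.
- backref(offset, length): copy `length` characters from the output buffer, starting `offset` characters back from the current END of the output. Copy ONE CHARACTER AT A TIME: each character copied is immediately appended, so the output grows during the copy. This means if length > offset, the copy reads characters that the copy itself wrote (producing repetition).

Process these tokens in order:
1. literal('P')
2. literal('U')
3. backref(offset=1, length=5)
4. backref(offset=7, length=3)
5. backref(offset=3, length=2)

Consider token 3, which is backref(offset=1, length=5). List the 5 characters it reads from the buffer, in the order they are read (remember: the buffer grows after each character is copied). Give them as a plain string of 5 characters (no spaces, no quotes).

Token 1: literal('P'). Output: "P"
Token 2: literal('U'). Output: "PU"
Token 3: backref(off=1, len=5). Buffer before: "PU" (len 2)
  byte 1: read out[1]='U', append. Buffer now: "PUU"
  byte 2: read out[2]='U', append. Buffer now: "PUUU"
  byte 3: read out[3]='U', append. Buffer now: "PUUUU"
  byte 4: read out[4]='U', append. Buffer now: "PUUUUU"
  byte 5: read out[5]='U', append. Buffer now: "PUUUUUU"

Answer: UUUUU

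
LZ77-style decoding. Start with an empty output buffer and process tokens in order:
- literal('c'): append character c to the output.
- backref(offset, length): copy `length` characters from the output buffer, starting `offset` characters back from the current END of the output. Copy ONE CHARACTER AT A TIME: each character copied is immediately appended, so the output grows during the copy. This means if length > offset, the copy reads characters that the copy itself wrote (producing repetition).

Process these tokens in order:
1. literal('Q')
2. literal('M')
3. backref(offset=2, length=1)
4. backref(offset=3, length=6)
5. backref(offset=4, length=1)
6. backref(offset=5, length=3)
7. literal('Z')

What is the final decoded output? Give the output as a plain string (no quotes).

Answer: QMQQMQQMQQQQMZ

Derivation:
Token 1: literal('Q'). Output: "Q"
Token 2: literal('M'). Output: "QM"
Token 3: backref(off=2, len=1). Copied 'Q' from pos 0. Output: "QMQ"
Token 4: backref(off=3, len=6) (overlapping!). Copied 'QMQQMQ' from pos 0. Output: "QMQQMQQMQ"
Token 5: backref(off=4, len=1). Copied 'Q' from pos 5. Output: "QMQQMQQMQQ"
Token 6: backref(off=5, len=3). Copied 'QQM' from pos 5. Output: "QMQQMQQMQQQQM"
Token 7: literal('Z'). Output: "QMQQMQQMQQQQMZ"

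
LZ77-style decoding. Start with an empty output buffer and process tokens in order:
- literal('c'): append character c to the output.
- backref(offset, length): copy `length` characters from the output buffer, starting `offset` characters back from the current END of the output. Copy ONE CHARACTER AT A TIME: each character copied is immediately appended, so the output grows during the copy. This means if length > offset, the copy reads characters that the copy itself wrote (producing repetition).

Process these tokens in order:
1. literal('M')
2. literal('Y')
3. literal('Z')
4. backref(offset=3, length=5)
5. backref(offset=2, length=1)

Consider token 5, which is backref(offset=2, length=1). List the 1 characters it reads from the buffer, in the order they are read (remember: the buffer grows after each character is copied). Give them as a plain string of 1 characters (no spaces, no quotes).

Answer: M

Derivation:
Token 1: literal('M'). Output: "M"
Token 2: literal('Y'). Output: "MY"
Token 3: literal('Z'). Output: "MYZ"
Token 4: backref(off=3, len=5) (overlapping!). Copied 'MYZMY' from pos 0. Output: "MYZMYZMY"
Token 5: backref(off=2, len=1). Buffer before: "MYZMYZMY" (len 8)
  byte 1: read out[6]='M', append. Buffer now: "MYZMYZMYM"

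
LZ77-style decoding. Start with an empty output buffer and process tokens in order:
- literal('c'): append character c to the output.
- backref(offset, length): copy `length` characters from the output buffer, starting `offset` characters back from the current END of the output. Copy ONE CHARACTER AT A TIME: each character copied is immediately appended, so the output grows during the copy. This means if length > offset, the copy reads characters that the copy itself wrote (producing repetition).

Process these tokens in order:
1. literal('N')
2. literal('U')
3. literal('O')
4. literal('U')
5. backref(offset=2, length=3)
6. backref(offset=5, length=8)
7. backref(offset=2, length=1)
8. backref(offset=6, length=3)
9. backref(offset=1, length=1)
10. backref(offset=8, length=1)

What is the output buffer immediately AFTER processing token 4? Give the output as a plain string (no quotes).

Token 1: literal('N'). Output: "N"
Token 2: literal('U'). Output: "NU"
Token 3: literal('O'). Output: "NUO"
Token 4: literal('U'). Output: "NUOU"

Answer: NUOU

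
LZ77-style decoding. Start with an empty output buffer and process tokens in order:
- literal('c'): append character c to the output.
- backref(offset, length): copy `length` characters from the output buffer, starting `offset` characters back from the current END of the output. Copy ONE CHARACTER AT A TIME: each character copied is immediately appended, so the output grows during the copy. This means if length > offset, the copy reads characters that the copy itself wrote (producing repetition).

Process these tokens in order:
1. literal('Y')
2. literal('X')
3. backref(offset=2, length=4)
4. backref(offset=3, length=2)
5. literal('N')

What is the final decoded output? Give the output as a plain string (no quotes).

Answer: YXYXYXXYN

Derivation:
Token 1: literal('Y'). Output: "Y"
Token 2: literal('X'). Output: "YX"
Token 3: backref(off=2, len=4) (overlapping!). Copied 'YXYX' from pos 0. Output: "YXYXYX"
Token 4: backref(off=3, len=2). Copied 'XY' from pos 3. Output: "YXYXYXXY"
Token 5: literal('N'). Output: "YXYXYXXYN"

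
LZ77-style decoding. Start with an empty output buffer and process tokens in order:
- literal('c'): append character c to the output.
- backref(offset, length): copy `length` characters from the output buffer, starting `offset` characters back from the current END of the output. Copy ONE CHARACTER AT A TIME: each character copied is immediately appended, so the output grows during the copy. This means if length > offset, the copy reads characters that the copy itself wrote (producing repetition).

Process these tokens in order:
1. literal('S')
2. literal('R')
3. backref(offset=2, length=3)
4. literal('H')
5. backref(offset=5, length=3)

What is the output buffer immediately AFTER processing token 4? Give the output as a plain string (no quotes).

Answer: SRSRSH

Derivation:
Token 1: literal('S'). Output: "S"
Token 2: literal('R'). Output: "SR"
Token 3: backref(off=2, len=3) (overlapping!). Copied 'SRS' from pos 0. Output: "SRSRS"
Token 4: literal('H'). Output: "SRSRSH"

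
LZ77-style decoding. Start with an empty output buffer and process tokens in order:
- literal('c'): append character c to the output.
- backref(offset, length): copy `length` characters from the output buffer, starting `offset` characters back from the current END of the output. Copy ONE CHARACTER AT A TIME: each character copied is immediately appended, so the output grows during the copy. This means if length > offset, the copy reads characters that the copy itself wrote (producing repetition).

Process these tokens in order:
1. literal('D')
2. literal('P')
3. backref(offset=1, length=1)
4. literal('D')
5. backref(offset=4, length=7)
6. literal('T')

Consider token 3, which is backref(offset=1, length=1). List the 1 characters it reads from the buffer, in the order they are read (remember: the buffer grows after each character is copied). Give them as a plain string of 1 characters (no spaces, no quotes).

Answer: P

Derivation:
Token 1: literal('D'). Output: "D"
Token 2: literal('P'). Output: "DP"
Token 3: backref(off=1, len=1). Buffer before: "DP" (len 2)
  byte 1: read out[1]='P', append. Buffer now: "DPP"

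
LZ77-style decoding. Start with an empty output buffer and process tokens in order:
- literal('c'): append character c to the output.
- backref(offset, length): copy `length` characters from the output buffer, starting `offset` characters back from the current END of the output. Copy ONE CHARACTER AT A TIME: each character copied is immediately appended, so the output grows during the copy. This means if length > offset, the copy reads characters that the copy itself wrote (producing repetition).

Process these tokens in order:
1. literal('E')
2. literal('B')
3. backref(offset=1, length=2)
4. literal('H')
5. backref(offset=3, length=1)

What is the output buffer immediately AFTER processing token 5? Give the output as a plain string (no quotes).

Token 1: literal('E'). Output: "E"
Token 2: literal('B'). Output: "EB"
Token 3: backref(off=1, len=2) (overlapping!). Copied 'BB' from pos 1. Output: "EBBB"
Token 4: literal('H'). Output: "EBBBH"
Token 5: backref(off=3, len=1). Copied 'B' from pos 2. Output: "EBBBHB"

Answer: EBBBHB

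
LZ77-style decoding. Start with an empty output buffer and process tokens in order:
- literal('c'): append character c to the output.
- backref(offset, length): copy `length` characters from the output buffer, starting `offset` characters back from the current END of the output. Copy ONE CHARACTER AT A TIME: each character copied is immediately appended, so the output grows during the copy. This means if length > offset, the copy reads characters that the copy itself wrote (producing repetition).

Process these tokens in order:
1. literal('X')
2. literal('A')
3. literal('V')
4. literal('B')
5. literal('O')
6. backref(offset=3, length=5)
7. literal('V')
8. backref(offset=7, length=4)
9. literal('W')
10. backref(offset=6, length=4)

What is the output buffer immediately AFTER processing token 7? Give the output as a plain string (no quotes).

Answer: XAVBOVBOVBV

Derivation:
Token 1: literal('X'). Output: "X"
Token 2: literal('A'). Output: "XA"
Token 3: literal('V'). Output: "XAV"
Token 4: literal('B'). Output: "XAVB"
Token 5: literal('O'). Output: "XAVBO"
Token 6: backref(off=3, len=5) (overlapping!). Copied 'VBOVB' from pos 2. Output: "XAVBOVBOVB"
Token 7: literal('V'). Output: "XAVBOVBOVBV"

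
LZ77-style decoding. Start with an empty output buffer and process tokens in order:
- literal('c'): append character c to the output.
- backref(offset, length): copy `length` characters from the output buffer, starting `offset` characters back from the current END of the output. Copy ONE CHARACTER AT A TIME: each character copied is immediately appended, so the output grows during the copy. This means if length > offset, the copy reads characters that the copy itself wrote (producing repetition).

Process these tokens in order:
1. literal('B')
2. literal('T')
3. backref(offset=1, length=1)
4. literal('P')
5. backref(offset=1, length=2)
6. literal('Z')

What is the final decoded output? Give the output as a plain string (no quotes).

Answer: BTTPPPZ

Derivation:
Token 1: literal('B'). Output: "B"
Token 2: literal('T'). Output: "BT"
Token 3: backref(off=1, len=1). Copied 'T' from pos 1. Output: "BTT"
Token 4: literal('P'). Output: "BTTP"
Token 5: backref(off=1, len=2) (overlapping!). Copied 'PP' from pos 3. Output: "BTTPPP"
Token 6: literal('Z'). Output: "BTTPPPZ"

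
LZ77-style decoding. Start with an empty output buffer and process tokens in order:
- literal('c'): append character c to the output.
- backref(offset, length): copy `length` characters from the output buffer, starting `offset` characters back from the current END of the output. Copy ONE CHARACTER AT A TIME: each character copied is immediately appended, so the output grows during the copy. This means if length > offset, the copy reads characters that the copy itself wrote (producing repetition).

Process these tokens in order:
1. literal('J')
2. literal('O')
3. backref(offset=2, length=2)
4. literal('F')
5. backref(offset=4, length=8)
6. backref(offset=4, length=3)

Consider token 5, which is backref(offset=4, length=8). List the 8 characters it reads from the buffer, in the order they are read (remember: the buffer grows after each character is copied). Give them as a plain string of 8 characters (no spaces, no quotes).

Token 1: literal('J'). Output: "J"
Token 2: literal('O'). Output: "JO"
Token 3: backref(off=2, len=2). Copied 'JO' from pos 0. Output: "JOJO"
Token 4: literal('F'). Output: "JOJOF"
Token 5: backref(off=4, len=8). Buffer before: "JOJOF" (len 5)
  byte 1: read out[1]='O', append. Buffer now: "JOJOFO"
  byte 2: read out[2]='J', append. Buffer now: "JOJOFOJ"
  byte 3: read out[3]='O', append. Buffer now: "JOJOFOJO"
  byte 4: read out[4]='F', append. Buffer now: "JOJOFOJOF"
  byte 5: read out[5]='O', append. Buffer now: "JOJOFOJOFO"
  byte 6: read out[6]='J', append. Buffer now: "JOJOFOJOFOJ"
  byte 7: read out[7]='O', append. Buffer now: "JOJOFOJOFOJO"
  byte 8: read out[8]='F', append. Buffer now: "JOJOFOJOFOJOF"

Answer: OJOFOJOF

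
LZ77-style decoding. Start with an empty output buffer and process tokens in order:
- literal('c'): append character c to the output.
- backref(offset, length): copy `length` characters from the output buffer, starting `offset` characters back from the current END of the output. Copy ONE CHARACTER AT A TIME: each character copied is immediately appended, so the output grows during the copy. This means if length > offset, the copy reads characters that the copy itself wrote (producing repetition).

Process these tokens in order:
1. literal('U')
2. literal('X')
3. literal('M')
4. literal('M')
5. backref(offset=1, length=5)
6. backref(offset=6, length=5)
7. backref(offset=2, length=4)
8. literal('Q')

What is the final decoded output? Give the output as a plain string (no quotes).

Answer: UXMMMMMMMMMMMMMMMMQ

Derivation:
Token 1: literal('U'). Output: "U"
Token 2: literal('X'). Output: "UX"
Token 3: literal('M'). Output: "UXM"
Token 4: literal('M'). Output: "UXMM"
Token 5: backref(off=1, len=5) (overlapping!). Copied 'MMMMM' from pos 3. Output: "UXMMMMMMM"
Token 6: backref(off=6, len=5). Copied 'MMMMM' from pos 3. Output: "UXMMMMMMMMMMMM"
Token 7: backref(off=2, len=4) (overlapping!). Copied 'MMMM' from pos 12. Output: "UXMMMMMMMMMMMMMMMM"
Token 8: literal('Q'). Output: "UXMMMMMMMMMMMMMMMMQ"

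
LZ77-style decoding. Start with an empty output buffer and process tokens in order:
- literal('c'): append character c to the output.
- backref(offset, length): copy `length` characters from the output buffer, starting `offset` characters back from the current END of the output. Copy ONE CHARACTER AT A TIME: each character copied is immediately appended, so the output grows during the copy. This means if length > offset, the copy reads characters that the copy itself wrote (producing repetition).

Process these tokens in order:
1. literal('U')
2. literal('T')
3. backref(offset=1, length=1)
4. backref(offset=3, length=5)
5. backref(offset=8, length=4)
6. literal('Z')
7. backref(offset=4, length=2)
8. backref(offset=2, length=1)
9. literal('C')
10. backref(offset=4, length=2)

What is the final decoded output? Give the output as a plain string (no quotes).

Token 1: literal('U'). Output: "U"
Token 2: literal('T'). Output: "UT"
Token 3: backref(off=1, len=1). Copied 'T' from pos 1. Output: "UTT"
Token 4: backref(off=3, len=5) (overlapping!). Copied 'UTTUT' from pos 0. Output: "UTTUTTUT"
Token 5: backref(off=8, len=4). Copied 'UTTU' from pos 0. Output: "UTTUTTUTUTTU"
Token 6: literal('Z'). Output: "UTTUTTUTUTTUZ"
Token 7: backref(off=4, len=2). Copied 'TT' from pos 9. Output: "UTTUTTUTUTTUZTT"
Token 8: backref(off=2, len=1). Copied 'T' from pos 13. Output: "UTTUTTUTUTTUZTTT"
Token 9: literal('C'). Output: "UTTUTTUTUTTUZTTTC"
Token 10: backref(off=4, len=2). Copied 'TT' from pos 13. Output: "UTTUTTUTUTTUZTTTCTT"

Answer: UTTUTTUTUTTUZTTTCTT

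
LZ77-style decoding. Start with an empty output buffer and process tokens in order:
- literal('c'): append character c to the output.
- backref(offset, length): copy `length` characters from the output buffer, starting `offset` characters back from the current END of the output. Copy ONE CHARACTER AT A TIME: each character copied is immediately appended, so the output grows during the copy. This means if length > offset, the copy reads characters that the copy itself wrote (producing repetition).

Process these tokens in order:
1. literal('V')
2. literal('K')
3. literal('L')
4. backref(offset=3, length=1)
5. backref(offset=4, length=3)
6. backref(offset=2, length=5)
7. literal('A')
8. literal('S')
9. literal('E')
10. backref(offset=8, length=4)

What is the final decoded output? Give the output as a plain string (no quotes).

Answer: VKLVVKLKLKLKASEKLKL

Derivation:
Token 1: literal('V'). Output: "V"
Token 2: literal('K'). Output: "VK"
Token 3: literal('L'). Output: "VKL"
Token 4: backref(off=3, len=1). Copied 'V' from pos 0. Output: "VKLV"
Token 5: backref(off=4, len=3). Copied 'VKL' from pos 0. Output: "VKLVVKL"
Token 6: backref(off=2, len=5) (overlapping!). Copied 'KLKLK' from pos 5. Output: "VKLVVKLKLKLK"
Token 7: literal('A'). Output: "VKLVVKLKLKLKA"
Token 8: literal('S'). Output: "VKLVVKLKLKLKAS"
Token 9: literal('E'). Output: "VKLVVKLKLKLKASE"
Token 10: backref(off=8, len=4). Copied 'KLKL' from pos 7. Output: "VKLVVKLKLKLKASEKLKL"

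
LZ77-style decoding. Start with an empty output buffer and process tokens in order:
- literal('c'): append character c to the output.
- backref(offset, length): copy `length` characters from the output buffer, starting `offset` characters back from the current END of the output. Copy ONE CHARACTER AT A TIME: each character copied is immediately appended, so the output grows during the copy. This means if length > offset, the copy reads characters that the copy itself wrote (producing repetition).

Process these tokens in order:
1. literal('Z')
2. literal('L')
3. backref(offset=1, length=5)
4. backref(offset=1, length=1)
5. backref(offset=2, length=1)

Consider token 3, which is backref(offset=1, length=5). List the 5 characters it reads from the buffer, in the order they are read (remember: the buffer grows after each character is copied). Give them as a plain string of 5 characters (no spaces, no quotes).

Answer: LLLLL

Derivation:
Token 1: literal('Z'). Output: "Z"
Token 2: literal('L'). Output: "ZL"
Token 3: backref(off=1, len=5). Buffer before: "ZL" (len 2)
  byte 1: read out[1]='L', append. Buffer now: "ZLL"
  byte 2: read out[2]='L', append. Buffer now: "ZLLL"
  byte 3: read out[3]='L', append. Buffer now: "ZLLLL"
  byte 4: read out[4]='L', append. Buffer now: "ZLLLLL"
  byte 5: read out[5]='L', append. Buffer now: "ZLLLLLL"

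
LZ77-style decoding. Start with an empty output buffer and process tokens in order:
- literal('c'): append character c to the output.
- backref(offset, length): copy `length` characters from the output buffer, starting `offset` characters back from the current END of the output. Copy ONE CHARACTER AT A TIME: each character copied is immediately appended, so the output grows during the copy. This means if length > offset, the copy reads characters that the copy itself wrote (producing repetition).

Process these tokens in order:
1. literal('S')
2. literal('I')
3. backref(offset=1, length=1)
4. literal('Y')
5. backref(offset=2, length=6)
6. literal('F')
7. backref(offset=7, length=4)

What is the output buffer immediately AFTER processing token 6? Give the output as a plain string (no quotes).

Token 1: literal('S'). Output: "S"
Token 2: literal('I'). Output: "SI"
Token 3: backref(off=1, len=1). Copied 'I' from pos 1. Output: "SII"
Token 4: literal('Y'). Output: "SIIY"
Token 5: backref(off=2, len=6) (overlapping!). Copied 'IYIYIY' from pos 2. Output: "SIIYIYIYIY"
Token 6: literal('F'). Output: "SIIYIYIYIYF"

Answer: SIIYIYIYIYF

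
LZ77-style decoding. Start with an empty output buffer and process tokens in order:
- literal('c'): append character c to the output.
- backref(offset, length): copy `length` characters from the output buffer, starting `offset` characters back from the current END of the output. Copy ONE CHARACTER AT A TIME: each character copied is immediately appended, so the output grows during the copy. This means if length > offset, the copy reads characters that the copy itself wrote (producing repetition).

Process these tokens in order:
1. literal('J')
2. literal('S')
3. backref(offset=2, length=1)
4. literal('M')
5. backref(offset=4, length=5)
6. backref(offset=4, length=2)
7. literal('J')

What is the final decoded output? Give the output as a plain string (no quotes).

Answer: JSJMJSJMJSJJ

Derivation:
Token 1: literal('J'). Output: "J"
Token 2: literal('S'). Output: "JS"
Token 3: backref(off=2, len=1). Copied 'J' from pos 0. Output: "JSJ"
Token 4: literal('M'). Output: "JSJM"
Token 5: backref(off=4, len=5) (overlapping!). Copied 'JSJMJ' from pos 0. Output: "JSJMJSJMJ"
Token 6: backref(off=4, len=2). Copied 'SJ' from pos 5. Output: "JSJMJSJMJSJ"
Token 7: literal('J'). Output: "JSJMJSJMJSJJ"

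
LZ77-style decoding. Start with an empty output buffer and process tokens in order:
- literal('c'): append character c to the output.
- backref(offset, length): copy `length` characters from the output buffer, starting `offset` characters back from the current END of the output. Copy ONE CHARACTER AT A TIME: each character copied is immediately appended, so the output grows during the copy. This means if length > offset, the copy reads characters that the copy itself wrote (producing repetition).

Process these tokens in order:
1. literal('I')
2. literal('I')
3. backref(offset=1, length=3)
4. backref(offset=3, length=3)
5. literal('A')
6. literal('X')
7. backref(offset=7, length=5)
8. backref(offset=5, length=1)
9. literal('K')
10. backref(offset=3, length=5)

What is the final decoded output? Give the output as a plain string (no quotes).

Answer: IIIIIIIIAXIIIIIIKIIKII

Derivation:
Token 1: literal('I'). Output: "I"
Token 2: literal('I'). Output: "II"
Token 3: backref(off=1, len=3) (overlapping!). Copied 'III' from pos 1. Output: "IIIII"
Token 4: backref(off=3, len=3). Copied 'III' from pos 2. Output: "IIIIIIII"
Token 5: literal('A'). Output: "IIIIIIIIA"
Token 6: literal('X'). Output: "IIIIIIIIAX"
Token 7: backref(off=7, len=5). Copied 'IIIII' from pos 3. Output: "IIIIIIIIAXIIIII"
Token 8: backref(off=5, len=1). Copied 'I' from pos 10. Output: "IIIIIIIIAXIIIIII"
Token 9: literal('K'). Output: "IIIIIIIIAXIIIIIIK"
Token 10: backref(off=3, len=5) (overlapping!). Copied 'IIKII' from pos 14. Output: "IIIIIIIIAXIIIIIIKIIKII"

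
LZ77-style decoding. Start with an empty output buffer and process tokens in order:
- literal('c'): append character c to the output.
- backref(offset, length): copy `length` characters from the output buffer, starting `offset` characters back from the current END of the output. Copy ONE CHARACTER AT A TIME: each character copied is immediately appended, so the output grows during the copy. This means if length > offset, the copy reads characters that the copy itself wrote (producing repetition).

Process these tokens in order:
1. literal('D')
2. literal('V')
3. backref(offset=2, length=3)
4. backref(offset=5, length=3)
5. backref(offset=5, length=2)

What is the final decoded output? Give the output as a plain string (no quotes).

Token 1: literal('D'). Output: "D"
Token 2: literal('V'). Output: "DV"
Token 3: backref(off=2, len=3) (overlapping!). Copied 'DVD' from pos 0. Output: "DVDVD"
Token 4: backref(off=5, len=3). Copied 'DVD' from pos 0. Output: "DVDVDDVD"
Token 5: backref(off=5, len=2). Copied 'VD' from pos 3. Output: "DVDVDDVDVD"

Answer: DVDVDDVDVD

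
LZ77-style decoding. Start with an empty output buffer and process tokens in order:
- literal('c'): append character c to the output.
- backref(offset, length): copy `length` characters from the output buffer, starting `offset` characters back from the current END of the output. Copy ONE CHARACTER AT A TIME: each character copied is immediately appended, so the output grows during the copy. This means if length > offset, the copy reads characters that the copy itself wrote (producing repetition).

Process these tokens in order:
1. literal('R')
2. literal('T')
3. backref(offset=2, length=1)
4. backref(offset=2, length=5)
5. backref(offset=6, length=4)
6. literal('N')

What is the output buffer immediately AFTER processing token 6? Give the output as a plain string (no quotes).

Token 1: literal('R'). Output: "R"
Token 2: literal('T'). Output: "RT"
Token 3: backref(off=2, len=1). Copied 'R' from pos 0. Output: "RTR"
Token 4: backref(off=2, len=5) (overlapping!). Copied 'TRTRT' from pos 1. Output: "RTRTRTRT"
Token 5: backref(off=6, len=4). Copied 'RTRT' from pos 2. Output: "RTRTRTRTRTRT"
Token 6: literal('N'). Output: "RTRTRTRTRTRTN"

Answer: RTRTRTRTRTRTN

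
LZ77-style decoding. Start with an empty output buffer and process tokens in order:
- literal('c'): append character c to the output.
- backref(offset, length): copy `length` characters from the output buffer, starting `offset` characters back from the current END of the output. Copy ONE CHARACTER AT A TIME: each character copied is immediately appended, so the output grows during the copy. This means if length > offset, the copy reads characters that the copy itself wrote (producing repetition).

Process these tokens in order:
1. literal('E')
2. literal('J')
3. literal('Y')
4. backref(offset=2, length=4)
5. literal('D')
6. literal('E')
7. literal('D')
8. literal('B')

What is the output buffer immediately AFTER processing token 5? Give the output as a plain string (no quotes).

Answer: EJYJYJYD

Derivation:
Token 1: literal('E'). Output: "E"
Token 2: literal('J'). Output: "EJ"
Token 3: literal('Y'). Output: "EJY"
Token 4: backref(off=2, len=4) (overlapping!). Copied 'JYJY' from pos 1. Output: "EJYJYJY"
Token 5: literal('D'). Output: "EJYJYJYD"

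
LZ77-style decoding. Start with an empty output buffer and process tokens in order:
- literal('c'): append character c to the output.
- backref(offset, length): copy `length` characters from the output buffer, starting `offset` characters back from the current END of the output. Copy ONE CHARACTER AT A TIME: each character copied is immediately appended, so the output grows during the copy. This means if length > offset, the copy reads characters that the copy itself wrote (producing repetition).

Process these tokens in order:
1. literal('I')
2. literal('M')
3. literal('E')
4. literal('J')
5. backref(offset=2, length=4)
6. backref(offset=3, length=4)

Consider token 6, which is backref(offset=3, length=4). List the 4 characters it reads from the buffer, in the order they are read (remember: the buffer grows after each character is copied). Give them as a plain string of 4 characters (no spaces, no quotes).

Token 1: literal('I'). Output: "I"
Token 2: literal('M'). Output: "IM"
Token 3: literal('E'). Output: "IME"
Token 4: literal('J'). Output: "IMEJ"
Token 5: backref(off=2, len=4) (overlapping!). Copied 'EJEJ' from pos 2. Output: "IMEJEJEJ"
Token 6: backref(off=3, len=4). Buffer before: "IMEJEJEJ" (len 8)
  byte 1: read out[5]='J', append. Buffer now: "IMEJEJEJJ"
  byte 2: read out[6]='E', append. Buffer now: "IMEJEJEJJE"
  byte 3: read out[7]='J', append. Buffer now: "IMEJEJEJJEJ"
  byte 4: read out[8]='J', append. Buffer now: "IMEJEJEJJEJJ"

Answer: JEJJ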